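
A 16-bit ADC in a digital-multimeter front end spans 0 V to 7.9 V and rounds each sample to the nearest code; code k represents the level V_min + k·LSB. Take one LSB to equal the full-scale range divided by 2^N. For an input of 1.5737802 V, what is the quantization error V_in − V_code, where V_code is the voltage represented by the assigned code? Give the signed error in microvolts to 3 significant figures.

V_FS = 7.9 V. LSB = 7.9 V / 2^16 ≈ 120.5 µV.
(1.5737802 − (0)) / LSB = 1.5737802 × 65536/7.9 = 13055.6024. Nearest integer: k = 13056.
Reconstructed level: 0 + 13056 × 7.9/65536 V = 1.5738281250 V.
V_in − V_code = 1.5737802 − (1.5738281250) = −47.9 µV.

−47.9 µV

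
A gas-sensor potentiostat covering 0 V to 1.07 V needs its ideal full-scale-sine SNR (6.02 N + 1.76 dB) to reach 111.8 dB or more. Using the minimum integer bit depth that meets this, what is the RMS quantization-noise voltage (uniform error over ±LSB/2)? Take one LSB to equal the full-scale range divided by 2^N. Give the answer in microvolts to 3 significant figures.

0.589 µV

V_FS = 1.07 V.
Solving 6.02 N ≥ 111.8 − 1.76: N ≥ 18.279. Round up → N = 19.
LSB = 1.07 V / 2^19 = 2.0409 µV.
RMS noise = LSB/√12 = 0.589 µV.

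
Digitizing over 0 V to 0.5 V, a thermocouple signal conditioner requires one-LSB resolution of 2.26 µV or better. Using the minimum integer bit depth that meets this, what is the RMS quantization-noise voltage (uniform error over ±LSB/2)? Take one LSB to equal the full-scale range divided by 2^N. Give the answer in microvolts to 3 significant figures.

0.551 µV

Full-scale range = 0.5 V.
Need 2^N ≥ 0.5 V / 2.26 µV = 221200 → N_min = 18.
Step size = 0.5/262144 V = 1.9073 µV.
RMS noise = LSB/√12 = 0.551 µV.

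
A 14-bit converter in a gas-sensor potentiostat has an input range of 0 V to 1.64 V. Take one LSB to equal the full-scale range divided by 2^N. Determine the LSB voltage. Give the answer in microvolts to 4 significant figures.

100.1 µV

V_FS = 1.64 V.
Number of codes = 2^14 = 16384.
One LSB is 1.64 V / 16384 = 100.1 µV.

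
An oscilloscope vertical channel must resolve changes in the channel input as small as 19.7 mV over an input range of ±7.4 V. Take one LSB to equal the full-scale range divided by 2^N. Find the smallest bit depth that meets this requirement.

10 bits

The full-scale span is 7.4 − (-7.4) = 14.8 V.
Need 2^N ≥ 14.8 V / 19.7 mV = 751.3 → N_min = 10.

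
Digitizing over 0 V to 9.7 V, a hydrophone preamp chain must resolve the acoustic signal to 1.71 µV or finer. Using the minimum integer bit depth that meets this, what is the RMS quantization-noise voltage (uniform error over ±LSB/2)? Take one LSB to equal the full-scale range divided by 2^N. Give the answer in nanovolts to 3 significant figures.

V_FS = 9.7 V.
Levels needed ≥ 9.7/1.71 µV = 5.673e6. 2^23 = 8388608 suffices, so N_min = 23.
Step size = 9.7/8388608 V = 1.1563 µV.
V_rms = LSB/√12 = 334 nV.

334 nV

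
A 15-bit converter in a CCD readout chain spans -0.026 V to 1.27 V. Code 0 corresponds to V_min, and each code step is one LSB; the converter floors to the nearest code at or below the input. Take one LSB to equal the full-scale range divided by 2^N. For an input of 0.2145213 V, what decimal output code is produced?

6081

Span: 1.27 V − (-0.026 V) = 1.296 V. LSB = 1.296 V / 2^15 ≈ 39.55 µV.
code = ⌊(V_in − V_min)/LSB⌋ = ⌊(V_in − V_min) × 2^15 / range⌋
     = ⌊(0.2145213 − (-0.026)) × 32768 / 1.296⌋ = ⌊0.2405213 × 32768/1.296⌋
     = ⌊6081.329⌋ = 6081.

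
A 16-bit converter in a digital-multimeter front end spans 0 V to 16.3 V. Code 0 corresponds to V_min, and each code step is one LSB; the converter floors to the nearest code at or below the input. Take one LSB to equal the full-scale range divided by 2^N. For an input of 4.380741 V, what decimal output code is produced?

V_FS = 16.3 V. LSB = 16.3 V / 2^16 ≈ 248.7 µV.
V_in − V_min = 4.380741 − (0) = 4.380741 V.
Divide by LSB: 4.380741 × 65536/16.3 = 17613.2664.
Truncating gives code 17613.

17613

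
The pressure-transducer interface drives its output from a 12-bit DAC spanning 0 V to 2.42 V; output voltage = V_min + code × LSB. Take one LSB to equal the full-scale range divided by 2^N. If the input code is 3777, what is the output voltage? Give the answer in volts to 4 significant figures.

2.232 V

Full-scale range = 2.42 V. LSB = 2.42 V / 2^12.
V_out = V_min + code × LSB = 0 V + 3777 × 2.42 V / 4096
      = 0 V + 2.23153 V = 2.23153 V.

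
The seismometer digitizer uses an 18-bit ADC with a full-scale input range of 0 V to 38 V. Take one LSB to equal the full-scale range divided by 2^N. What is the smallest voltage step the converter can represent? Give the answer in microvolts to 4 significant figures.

145.0 µV

V_FS = 38 V.
2^18 = 262144 levels.
One LSB is 38 V / 262144 = 145.0 µV.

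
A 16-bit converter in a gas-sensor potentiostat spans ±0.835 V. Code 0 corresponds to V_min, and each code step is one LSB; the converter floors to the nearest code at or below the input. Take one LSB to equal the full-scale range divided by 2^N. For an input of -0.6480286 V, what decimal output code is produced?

Range = 0.835 − (-0.835) = 1.67 V. LSB = 1.67 V / 2^16 ≈ 25.48 µV.
code = ⌊(V_in − V_min)/LSB⌋ = ⌊(V_in − V_min) × 2^16 / range⌋
     = ⌊(-0.6480286 − (-0.835)) × 65536 / 1.67⌋ = ⌊0.1869714 × 65536/1.67⌋
     = ⌊7337.340⌋ = 7337.

7337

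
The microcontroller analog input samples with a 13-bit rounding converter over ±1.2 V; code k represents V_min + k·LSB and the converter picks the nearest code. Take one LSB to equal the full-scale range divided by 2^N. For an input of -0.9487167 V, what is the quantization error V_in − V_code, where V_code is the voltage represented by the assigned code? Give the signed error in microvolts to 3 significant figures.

Full-scale range = 1.2 V − (-1.2 V) = 2.4 V. LSB = 2.4 V / 2^13 ≈ 293.0 µV.
Position in LSBs: (-0.9487167 − (-1.2)) × 8192/2.4 = 857.7137; rounding gives k = 858.
V_code = V_min + k × range/2^13 = -1.2 + 858 × 2.4/8192 = -0.9486328125 V.
V_in − V_code = -0.9487167 − (-0.9486328125) = −83.9 µV.

−83.9 µV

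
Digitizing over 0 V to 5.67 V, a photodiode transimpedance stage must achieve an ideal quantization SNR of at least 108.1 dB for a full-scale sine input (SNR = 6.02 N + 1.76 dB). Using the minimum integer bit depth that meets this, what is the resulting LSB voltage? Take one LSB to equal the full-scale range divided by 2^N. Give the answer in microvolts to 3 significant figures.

Span = 5.67 V.
Required N = ⌈(108.1 − 1.76)/6.02⌉ = ⌈17.664⌉ = 18.
LSB = 5.67 V ÷ 2^18 = 5.67/262144 V = 21.6 µV.

21.6 µV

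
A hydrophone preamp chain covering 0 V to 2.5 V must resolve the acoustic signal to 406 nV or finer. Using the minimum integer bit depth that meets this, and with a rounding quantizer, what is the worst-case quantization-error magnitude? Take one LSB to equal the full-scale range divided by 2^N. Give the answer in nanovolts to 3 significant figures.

149 nV

Span = 2.5 V.
2.5 V / 406 nV = 6.158e6. Since 2^22 = 4194304 and 2^23 = 8388608, N = 23.
One LSB is 2.5 V / 8388608 = 298.02 nV.
|e|_max = LSB/2 = 149 nV.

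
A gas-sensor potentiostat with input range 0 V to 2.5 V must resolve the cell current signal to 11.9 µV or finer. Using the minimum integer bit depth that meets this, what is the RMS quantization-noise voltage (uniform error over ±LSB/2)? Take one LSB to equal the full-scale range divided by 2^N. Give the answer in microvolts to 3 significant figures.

2.75 µV

Full-scale range = 2.5 V.
2.5 V / 11.9 µV = 210100. Since 2^17 = 131072 and 2^18 = 262144, N = 18.
LSB = 2.5 V / 2^18 = 9.5367 µV.
V_rms = LSB/√12 = 2.75 µV.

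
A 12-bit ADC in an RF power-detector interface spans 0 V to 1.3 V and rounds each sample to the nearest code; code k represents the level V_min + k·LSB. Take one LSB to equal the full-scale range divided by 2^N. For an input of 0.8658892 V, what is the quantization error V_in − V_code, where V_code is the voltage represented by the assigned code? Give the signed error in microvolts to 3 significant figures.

Range is 1.3 V. LSB = 1.3 V / 2^12 ≈ 317.4 µV.
Position in LSBs: (0.8658892 − (0)) × 4096/1.3 = 2728.2170; rounding gives k = 2728.
Reconstructed level: 0 + 2728 × 1.3/4096 V = 0.8658203125 V.
V_in − V_code = 0.8658892 − (0.8658203125) = +68.9 µV.

+68.9 µV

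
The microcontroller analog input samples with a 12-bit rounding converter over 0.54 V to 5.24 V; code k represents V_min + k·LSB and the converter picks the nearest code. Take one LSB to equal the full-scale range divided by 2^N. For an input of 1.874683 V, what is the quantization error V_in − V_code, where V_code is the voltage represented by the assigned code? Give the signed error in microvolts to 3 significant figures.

Full-scale range = 5.24 V − (0.54 V) = 4.7 V. LSB = 4.7 V / 2^12 ≈ 1.147 mV.
Position in LSBs: (1.874683 − (0.54)) × 4096/4.7 = 1163.1620; rounding gives k = 1163.
V_code = V_min + k × range/2^12 = 0.54 + 1163 × 4.7/4096 = 1.874497070 V.
e = 1.874683 − (1.874497070) = +186 µV.

+186 µV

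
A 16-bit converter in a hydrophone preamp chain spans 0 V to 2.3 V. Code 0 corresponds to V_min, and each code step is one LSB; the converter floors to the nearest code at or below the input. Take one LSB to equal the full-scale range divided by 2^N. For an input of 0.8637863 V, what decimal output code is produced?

24612

Range is 2.3 V. LSB = 2.3 V / 2^16 ≈ 35.10 µV.
V_in − V_min = 0.8637863 − (0) = 0.8637863 V.
Divide by LSB: 0.8637863 × 65536/2.3 = 24612.6517.
Truncating gives code 24612.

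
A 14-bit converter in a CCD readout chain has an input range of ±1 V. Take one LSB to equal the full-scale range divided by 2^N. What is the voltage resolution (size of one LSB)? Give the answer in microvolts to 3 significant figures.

122 µV

The full-scale span is 1 − (-1) = 2 V.
Number of codes = 2^14 = 16384.
LSB = 2 V / 2^14 = 122 µV.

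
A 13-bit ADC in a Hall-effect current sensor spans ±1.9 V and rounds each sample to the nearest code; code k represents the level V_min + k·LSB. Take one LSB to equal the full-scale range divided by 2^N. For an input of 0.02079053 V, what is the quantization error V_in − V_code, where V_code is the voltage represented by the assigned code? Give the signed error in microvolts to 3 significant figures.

The full-scale span is 1.9 − (-1.9) = 3.8 V. LSB = 3.8 V / 2^13 ≈ 463.9 µV.
(0.02079053 − (-1.9)) / LSB = 1.92079053 × 8192/3.8 = 4140.8200. Nearest integer: k = 4141.
V_code = V_min + k × range/2^13 = -1.9 + 4141 × 3.8/8192 = 0.02087402344 V.
V_in − V_code = 0.02079053 − (0.02087402344) = −83.5 µV.

−83.5 µV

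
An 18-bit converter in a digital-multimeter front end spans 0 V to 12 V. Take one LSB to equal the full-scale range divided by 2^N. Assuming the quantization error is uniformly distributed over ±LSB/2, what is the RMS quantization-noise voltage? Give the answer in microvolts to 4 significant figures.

13.21 µV

Range is 12 V.
LSB = 12 V ÷ 2^18 = 12/262144 V = 45.7764 µV.
σ_q = LSB/√12 = 45.7764 µV/3.4641 = 13.21 µV.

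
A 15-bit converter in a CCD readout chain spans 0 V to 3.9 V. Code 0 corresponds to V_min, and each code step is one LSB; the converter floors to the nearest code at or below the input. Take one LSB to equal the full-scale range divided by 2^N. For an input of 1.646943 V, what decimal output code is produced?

Span = 3.9 V. LSB = 3.9 V / 2^15 ≈ 119.0 µV.
(V_in − V_min) × 2^15/range = (1.646943 − (0)) × 32768/3.9 = 13837.700.
Floor → code = 13837.

13837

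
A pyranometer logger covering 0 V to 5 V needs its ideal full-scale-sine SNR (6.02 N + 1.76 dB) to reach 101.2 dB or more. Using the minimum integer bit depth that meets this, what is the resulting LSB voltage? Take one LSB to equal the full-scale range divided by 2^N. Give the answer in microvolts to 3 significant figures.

38.1 µV

V_FS = 5 V.
Solving 6.02 N ≥ 101.2 − 1.76: N ≥ 16.518. Round up → N = 17.
LSB = 5 V / 2^17 = 38.1 µV.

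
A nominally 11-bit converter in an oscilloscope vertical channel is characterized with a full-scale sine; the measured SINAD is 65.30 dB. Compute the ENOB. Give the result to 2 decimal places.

ENOB = (SINAD − 1.76) / 6.02 = (65.30 − 1.76) / 6.02 = 63.54 / 6.02 = 10.5548.

10.55 bits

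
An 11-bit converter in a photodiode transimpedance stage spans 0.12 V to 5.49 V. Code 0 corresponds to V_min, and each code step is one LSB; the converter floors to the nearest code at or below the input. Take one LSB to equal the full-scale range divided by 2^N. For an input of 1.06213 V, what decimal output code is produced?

359

Span: 5.49 V − (0.12 V) = 5.37 V. LSB = 5.37 V / 2^11 ≈ 2.622 mV.
code = ⌊(V_in − V_min)/LSB⌋ = ⌊(V_in − V_min) × 2^11 / range⌋
     = ⌊(1.06213 − (0.12)) × 2048 / 5.37⌋ = ⌊0.94213 × 2048/5.37⌋
     = ⌊359.308⌋ = 359.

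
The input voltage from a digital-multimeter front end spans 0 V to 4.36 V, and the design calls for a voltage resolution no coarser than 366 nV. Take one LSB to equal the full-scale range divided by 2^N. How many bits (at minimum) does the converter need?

V_FS = 4.36 V.
4.36 V / 366 nV = 1.191e7. Since 2^23 = 8388608 and 2^24 = 16777216, N = 24.

24 bits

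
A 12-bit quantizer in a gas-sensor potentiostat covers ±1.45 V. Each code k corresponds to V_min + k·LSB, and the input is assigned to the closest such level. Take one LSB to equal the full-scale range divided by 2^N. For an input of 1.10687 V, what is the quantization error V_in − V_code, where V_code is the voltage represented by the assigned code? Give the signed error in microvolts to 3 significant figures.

Full-scale range = 1.45 V − (-1.45 V) = 2.9 V. LSB = 2.9 V / 2^12 ≈ 0.7080 mV.
(1.10687 − (-1.45)) / LSB = 2.55687 × 4096/2.9 = 3611.3585. Nearest integer: k = 3611.
V_code = -1.45 + (3611/4096) × 2.9 = 1.106616211 V.
V_in − V_code = 1.10687 − (1.106616211) = +254 µV.

+254 µV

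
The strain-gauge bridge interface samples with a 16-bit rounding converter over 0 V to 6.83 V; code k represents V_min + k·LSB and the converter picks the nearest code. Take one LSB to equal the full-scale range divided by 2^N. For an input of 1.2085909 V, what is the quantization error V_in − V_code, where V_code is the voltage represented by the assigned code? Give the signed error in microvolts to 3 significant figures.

−19.8 µV

Span = 6.83 V. LSB = 6.83 V / 2^16 ≈ 104.2 µV.
(V_in − V_min)/LSB = (1.2085909 − (0)) × 65536/6.83 = 11596.8101 → nearest code k = 11597.
V_code = 0 + (11597/65536) × 6.83 = 1.2086106873 V.
Error = V_in − V_code = 1.2085909 − (1.2086106873) = −19.8 µV.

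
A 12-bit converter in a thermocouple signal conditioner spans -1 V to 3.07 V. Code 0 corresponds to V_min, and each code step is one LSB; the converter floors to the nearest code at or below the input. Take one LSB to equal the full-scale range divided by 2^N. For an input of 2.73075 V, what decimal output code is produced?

Span: 3.07 V − (-1 V) = 4.07 V. LSB = 4.07 V / 2^12 ≈ 0.9937 mV.
V_in − V_min = 2.73075 − (-1) = 3.73075 V.
Divide by LSB: 3.73075 × 4096/4.07 = 3754.5828.
Truncating gives code 3754.

3754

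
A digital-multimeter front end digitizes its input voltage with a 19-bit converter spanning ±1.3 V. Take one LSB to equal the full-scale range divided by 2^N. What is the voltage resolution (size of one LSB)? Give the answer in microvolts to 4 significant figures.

Full-scale range = 1.3 V − (-1.3 V) = 2.6 V.
2^19 = 524288 levels.
LSB = 2.6 V ÷ 2^19 = 2.6/524288 V = 4.959 µV.

4.959 µV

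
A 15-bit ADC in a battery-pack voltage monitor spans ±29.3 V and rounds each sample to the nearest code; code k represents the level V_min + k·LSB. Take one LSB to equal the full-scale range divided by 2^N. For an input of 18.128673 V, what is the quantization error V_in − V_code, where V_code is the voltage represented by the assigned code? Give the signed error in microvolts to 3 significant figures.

+371 µV

The full-scale span is 29.3 − (-29.3) = 58.6 V. LSB = 58.6 V / 2^15 ≈ 1.788 mV.
Position in LSBs: (18.128673 − (-29.3)) × 32768/58.6 = 26521.2075; rounding gives k = 26521.
Reconstructed level: -29.3 + 26521 × 58.6/32768 V = 18.128302002 V.
e = 18.128673 − (18.128302002) = +371 µV.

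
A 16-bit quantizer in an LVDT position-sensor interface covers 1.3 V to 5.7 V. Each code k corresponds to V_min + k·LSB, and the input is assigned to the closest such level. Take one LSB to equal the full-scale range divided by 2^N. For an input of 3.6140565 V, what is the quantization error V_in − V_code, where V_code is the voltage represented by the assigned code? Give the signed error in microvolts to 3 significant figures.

Full-scale range = 5.7 V − (1.3 V) = 4.4 V. LSB = 4.4 V / 2^16 ≈ 67.14 µV.
Position in LSBs: (3.6140565 − (1.3)) × 65536/4.4 = 34466.8197; rounding gives k = 34467.
V_code = 1.3 + (34467/65536) × 4.4 = 3.6140686035 V.
e = 3.6140565 − (3.6140686035) = −12.1 µV.

−12.1 µV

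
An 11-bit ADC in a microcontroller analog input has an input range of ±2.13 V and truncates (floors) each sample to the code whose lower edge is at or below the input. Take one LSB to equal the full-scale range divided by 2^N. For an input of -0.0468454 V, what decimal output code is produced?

Range = 2.13 − (-2.13) = 4.26 V. LSB = 4.26 V / 2^11 ≈ 2.080 mV.
V_in − V_min = -0.0468454 − (-2.13) = 2.0831546 V.
Divide by LSB: 2.0831546 × 2048/4.26 = 1001.4790.
Truncating gives code 1001.

1001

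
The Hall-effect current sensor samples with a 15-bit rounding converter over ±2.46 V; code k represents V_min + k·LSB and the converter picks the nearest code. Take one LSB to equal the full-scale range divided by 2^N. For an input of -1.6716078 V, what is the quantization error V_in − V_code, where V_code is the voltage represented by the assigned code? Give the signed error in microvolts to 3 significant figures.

The full-scale span is 2.46 − (-2.46) = 4.92 V. LSB = 4.92 V / 2^15 ≈ 150.1 µV.
Position in LSBs: (-1.6716078 − (-2.46)) × 32768/4.92 = 5250.8202; rounding gives k = 5251.
V_code = -2.46 + (5251/32768) × 4.92 = -1.6715808105 V.
V_in − V_code = -1.6716078 − (-1.6715808105) = −27.0 µV.

−27.0 µV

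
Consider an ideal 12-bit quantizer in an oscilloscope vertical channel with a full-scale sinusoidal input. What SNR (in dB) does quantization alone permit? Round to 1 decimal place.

Ideal quantization SNR: 6.02 × 12 + 1.76 dB = 74.0 dB.

74.0 dB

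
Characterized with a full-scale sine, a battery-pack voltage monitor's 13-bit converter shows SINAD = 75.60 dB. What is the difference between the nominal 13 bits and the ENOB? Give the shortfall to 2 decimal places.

Effective bits = (75.60 − 1.76)/6.02 = 12.2658.
Lost resolution: 13 − 12.2658 = 0.7342 bits.

0.73 bits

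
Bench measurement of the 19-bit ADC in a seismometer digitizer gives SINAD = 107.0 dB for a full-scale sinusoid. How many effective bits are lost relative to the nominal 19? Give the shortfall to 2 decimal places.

1.52 bits

ENOB = (SINAD − 1.76)/6.02 = (107.0 − 1.76)/6.02 = 17.4817 bits.
19 − 17.4817 = 1.52 bits below nominal.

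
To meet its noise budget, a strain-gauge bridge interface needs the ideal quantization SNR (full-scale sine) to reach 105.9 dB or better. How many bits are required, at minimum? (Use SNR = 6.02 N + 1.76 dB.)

N ≥ (105.9 − 1.76)/6.02 = 17.299 → N_min = 18.

18 bits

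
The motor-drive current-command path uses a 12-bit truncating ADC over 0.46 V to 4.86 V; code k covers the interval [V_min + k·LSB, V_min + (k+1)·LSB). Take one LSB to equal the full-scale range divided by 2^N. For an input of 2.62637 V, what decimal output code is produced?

2016

Range = 4.86 − (0.46) = 4.4 V. LSB = 4.4 V / 2^12 ≈ 1.074 mV.
(V_in − V_min) × 2^12/range = (2.62637 − (0.46)) × 4096/4.4 = 2016.694.
Floor → code = 2016.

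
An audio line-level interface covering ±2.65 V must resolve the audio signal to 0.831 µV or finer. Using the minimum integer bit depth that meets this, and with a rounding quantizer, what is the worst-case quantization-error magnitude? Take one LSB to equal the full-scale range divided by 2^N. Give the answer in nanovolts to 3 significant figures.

316 nV

The full-scale span is 2.65 − (-2.65) = 5.3 V.
Need 2^N ≥ 5.3 V / 0.831 µV = 6.378e6 → N_min = 23.
LSB = 5.3 V ÷ 2^23 = 5.3/8388608 V = 0.63181 µV.
Half an LSB is 316 nV.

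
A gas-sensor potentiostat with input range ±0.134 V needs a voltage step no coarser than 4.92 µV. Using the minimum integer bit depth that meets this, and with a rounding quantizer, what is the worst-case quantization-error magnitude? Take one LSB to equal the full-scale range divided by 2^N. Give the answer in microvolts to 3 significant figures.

2.04 µV

The full-scale span is 0.134 − (-0.134) = 0.268 V.
Levels needed ≥ 0.268/4.92 µV = 54470. 2^16 = 65536 suffices, so N_min = 16.
Step size = 0.268/65536 V = 4.0894 µV.
Max error for round-to-nearest is LSB/2 = 2.04 µV.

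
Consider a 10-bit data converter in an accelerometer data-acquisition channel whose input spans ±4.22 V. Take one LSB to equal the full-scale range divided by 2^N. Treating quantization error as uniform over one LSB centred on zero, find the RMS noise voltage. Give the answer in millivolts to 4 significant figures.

Span: 4.22 V − (-4.22 V) = 8.44 V.
LSB = 8.44 V ÷ 2^10 = 8.44/1024 V = 8.24219 mV.
V_rms = LSB/√12 = 8.24219 mV / √12 = 2.379 mV.

2.379 mV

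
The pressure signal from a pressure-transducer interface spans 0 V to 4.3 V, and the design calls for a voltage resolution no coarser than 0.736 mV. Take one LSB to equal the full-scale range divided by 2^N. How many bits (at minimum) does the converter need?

13 bits

V_FS = 4.3 V.
Levels needed ≥ 4.3/0.736 mV = 5842. 2^13 = 8192 suffices, so N_min = 13.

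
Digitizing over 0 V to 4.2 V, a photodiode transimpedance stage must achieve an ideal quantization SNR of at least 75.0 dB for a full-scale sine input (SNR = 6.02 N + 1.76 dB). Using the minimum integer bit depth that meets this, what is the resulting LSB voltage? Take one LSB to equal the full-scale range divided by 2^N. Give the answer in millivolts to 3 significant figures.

0.513 mV

Range is 4.2 V.
Required N = ⌈(75.0 − 1.76)/6.02⌉ = ⌈12.166⌉ = 13.
One LSB is 4.2 V / 8192 = 0.513 mV.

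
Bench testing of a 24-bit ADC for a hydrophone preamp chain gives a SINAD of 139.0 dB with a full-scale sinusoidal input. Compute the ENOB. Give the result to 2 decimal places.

ENOB = (SINAD − 1.76) / 6.02 = (139.0 − 1.76) / 6.02 = 137.24 / 6.02 = 22.7973.

22.80 bits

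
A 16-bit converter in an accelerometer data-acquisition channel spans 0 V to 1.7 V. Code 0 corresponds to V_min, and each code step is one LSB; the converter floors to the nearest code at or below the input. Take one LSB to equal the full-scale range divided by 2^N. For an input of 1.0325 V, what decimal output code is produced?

39803

Full-scale range = 1.7 V. LSB = 1.7 V / 2^16 ≈ 25.94 µV.
V_in − V_min = 1.0325 − (0) = 1.0325 V.
Divide by LSB: 1.0325 × 65536/1.7 = 39803.4824.
Truncating gives code 39803.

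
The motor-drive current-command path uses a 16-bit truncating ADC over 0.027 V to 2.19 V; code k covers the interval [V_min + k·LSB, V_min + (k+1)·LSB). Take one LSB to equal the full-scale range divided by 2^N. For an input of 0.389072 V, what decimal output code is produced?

Range = 2.19 − (0.027) = 2.163 V. LSB = 2.163 V / 2^16 ≈ 33.00 µV.
(V_in − V_min) × 2^16/range = (0.389072 − (0.027)) × 65536/2.163 = 10970.296.
Floor → code = 10970.

10970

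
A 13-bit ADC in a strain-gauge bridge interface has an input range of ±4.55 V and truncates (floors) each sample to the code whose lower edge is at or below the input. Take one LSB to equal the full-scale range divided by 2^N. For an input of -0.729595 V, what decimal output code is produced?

3439

Span: 4.55 V − (-4.55 V) = 9.1 V. LSB = 9.1 V / 2^13 ≈ 1.111 mV.
(V_in − V_min) × 2^13/range = (-0.729595 − (-4.55)) × 8192/9.1 = 3439.204.
Floor → code = 3439.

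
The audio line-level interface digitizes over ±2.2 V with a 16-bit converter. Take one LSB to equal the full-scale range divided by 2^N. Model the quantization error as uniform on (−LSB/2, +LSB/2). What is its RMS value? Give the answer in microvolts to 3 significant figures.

The full-scale span is 2.2 − (-2.2) = 4.4 V.
One LSB is 4.4 V / 65536 = 67.139 µV.
For a uniform distribution on [−LSB/2, +LSB/2], V_rms = LSB/√12 = 67.139 µV/3.4641 = 19.4 µV.

19.4 µV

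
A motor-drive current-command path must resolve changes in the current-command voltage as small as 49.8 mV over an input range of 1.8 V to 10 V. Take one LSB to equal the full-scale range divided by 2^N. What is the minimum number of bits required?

Range = 10 − (1.8) = 8.2 V.
Need 2^N ≥ 8.2 V / 49.8 mV = 164.7 → N_min = 8.

8 bits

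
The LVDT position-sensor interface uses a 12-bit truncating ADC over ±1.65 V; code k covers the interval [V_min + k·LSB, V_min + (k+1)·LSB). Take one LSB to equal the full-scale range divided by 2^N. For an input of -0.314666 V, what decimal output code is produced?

1657

The full-scale span is 1.65 − (-1.65) = 3.3 V. LSB = 3.3 V / 2^12 ≈ 0.8057 mV.
(V_in − V_min) × 2^12/range = (-0.314666 − (-1.65)) × 4096/3.3 = 1657.433.
Floor → code = 1657.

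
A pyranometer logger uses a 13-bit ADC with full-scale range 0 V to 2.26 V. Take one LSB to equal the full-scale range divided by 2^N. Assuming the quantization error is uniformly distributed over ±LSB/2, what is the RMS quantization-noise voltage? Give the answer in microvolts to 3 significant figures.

79.6 µV

Range is 2.26 V.
LSB = 2.26 V / 2^13 = 275.88 µV.
For a uniform distribution on [−LSB/2, +LSB/2], V_rms = LSB/√12 = 275.88 µV/3.4641 = 79.6 µV.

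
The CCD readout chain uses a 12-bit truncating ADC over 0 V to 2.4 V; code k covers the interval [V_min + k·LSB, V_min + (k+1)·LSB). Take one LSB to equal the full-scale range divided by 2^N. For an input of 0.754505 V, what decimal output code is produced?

1287

Full-scale range = 2.4 V. LSB = 2.4 V / 2^12 ≈ 0.5859 mV.
(V_in − V_min) × 2^12/range = (0.754505 − (0)) × 4096/2.4 = 1287.689.
Floor → code = 1287.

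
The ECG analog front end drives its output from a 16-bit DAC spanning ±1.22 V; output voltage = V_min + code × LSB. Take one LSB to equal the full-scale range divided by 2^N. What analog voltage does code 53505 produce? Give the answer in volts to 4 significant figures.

0.7721 V

Full-scale range = 1.22 V − (-1.22 V) = 2.44 V. LSB = 2.44 V / 2^16.
V_out = -1.22 + 53505 × (2.44/65536) V
      = -1.22 V + 1.99207 V = 0.772068 V.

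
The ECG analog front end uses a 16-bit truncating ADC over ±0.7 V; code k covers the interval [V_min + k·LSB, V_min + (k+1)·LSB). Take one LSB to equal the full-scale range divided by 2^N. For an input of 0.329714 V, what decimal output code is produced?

48202

Range = 0.7 − (-0.7) = 1.4 V. LSB = 1.4 V / 2^16 ≈ 21.36 µV.
V_in − V_min = 0.329714 − (-0.7) = 1.029714 V.
Divide by LSB: 1.029714 × 65536/1.4 = 48202.3834.
Truncating gives code 48202.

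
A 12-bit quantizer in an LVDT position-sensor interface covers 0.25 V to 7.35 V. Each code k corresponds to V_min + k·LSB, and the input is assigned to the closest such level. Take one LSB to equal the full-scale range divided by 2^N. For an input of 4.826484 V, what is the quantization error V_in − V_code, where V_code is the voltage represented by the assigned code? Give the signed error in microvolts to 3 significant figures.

Full-scale range = 7.35 V − (0.25 V) = 7.1 V. LSB = 7.1 V / 2^12 ≈ 1.733 mV.
Position in LSBs: (4.826484 − (0.25)) × 4096/7.1 = 2640.1801; rounding gives k = 2640.
V_code = V_min + k × range/2^12 = 0.25 + 2640 × 7.1/4096 = 4.826171875 V.
Error = V_in − V_code = 4.826484 − (4.826171875) = +312 µV.

+312 µV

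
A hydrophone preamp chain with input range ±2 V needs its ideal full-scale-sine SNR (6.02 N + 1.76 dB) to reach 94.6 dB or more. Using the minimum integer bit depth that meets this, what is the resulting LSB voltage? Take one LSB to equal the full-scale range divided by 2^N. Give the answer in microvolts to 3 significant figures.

Full-scale range = 2 V − (-2 V) = 4 V.
N ≥ (94.6 − 1.76)/6.02 = 15.422 → N_min = 16.
Step size = 4/65536 V = 61.0 µV.

61.0 µV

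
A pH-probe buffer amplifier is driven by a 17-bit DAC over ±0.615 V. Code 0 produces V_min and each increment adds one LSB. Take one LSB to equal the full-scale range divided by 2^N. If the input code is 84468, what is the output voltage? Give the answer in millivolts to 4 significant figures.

The full-scale span is 0.615 − (-0.615) = 1.23 V. LSB = 1.23 V / 2^17.
Output = V_min + (84468/131072) × range = -0.615 + 0.644440 × 1.23 V
      = -0.615 V + 0.792661 V = 0.177661 V.

177.7 mV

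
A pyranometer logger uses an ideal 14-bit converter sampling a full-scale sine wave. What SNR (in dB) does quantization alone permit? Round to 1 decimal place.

SNR = 6.02·14 + 1.76 = 86.04 dB.

86.0 dB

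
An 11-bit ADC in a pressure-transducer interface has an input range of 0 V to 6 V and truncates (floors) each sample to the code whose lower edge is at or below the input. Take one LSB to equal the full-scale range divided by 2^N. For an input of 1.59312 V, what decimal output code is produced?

543

Range is 6 V. LSB = 6 V / 2^11 ≈ 2.930 mV.
V_in − V_min = 1.59312 − (0) = 1.59312 V.
Divide by LSB: 1.59312 × 2048/6 = 543.7850.
Truncating gives code 543.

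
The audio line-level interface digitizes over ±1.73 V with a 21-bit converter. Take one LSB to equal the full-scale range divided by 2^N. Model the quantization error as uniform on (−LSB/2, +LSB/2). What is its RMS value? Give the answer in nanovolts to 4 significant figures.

476.3 nV

Span: 1.73 V − (-1.73 V) = 3.46 V.
Step size = 3.46/2097152 V = 1.64986 µV.
RMS of a uniform error over width LSB is LSB/√12 = 476.3 nV.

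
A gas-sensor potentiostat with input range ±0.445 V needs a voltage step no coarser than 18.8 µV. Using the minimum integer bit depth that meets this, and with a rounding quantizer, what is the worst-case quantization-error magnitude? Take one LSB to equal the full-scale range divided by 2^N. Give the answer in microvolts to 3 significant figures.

Span: 0.445 V − (-0.445 V) = 0.89 V.
Need 2^N ≥ 0.89 V / 18.8 µV = 47340 → N_min = 16.
One LSB is 0.89 V / 65536 = 13.580 µV.
Max error for round-to-nearest is LSB/2 = 6.79 µV.

6.79 µV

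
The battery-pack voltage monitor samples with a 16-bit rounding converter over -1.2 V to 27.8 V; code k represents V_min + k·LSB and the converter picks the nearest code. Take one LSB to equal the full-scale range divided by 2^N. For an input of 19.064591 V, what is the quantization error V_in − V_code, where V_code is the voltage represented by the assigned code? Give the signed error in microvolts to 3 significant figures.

Span: 27.8 V − (-1.2 V) = 29 V. LSB = 29 V / 2^16 ≈ 442.5 µV.
(19.064591 − (-1.2)) / LSB = 20.264591 × 65536/29 = 45795.1805. Nearest integer: k = 45795.
V_code = -1.2 + (45795/65536) × 29 = 19.064511108 V.
Error = V_in − V_code = 19.064591 − (19.064511108) = +79.9 µV.

+79.9 µV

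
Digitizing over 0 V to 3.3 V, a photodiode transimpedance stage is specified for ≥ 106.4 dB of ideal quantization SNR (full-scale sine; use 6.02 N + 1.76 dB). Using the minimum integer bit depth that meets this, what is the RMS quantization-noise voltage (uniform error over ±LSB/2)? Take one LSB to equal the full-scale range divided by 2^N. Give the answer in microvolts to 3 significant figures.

3.63 µV

Full-scale range = 3.3 V.
N ≥ (106.4 − 1.76)/6.02 = 17.382 → N_min = 18.
LSB = 3.3 V / 2^18 = 12.589 µV.
σ_q = LSB/√12 = 12.589 µV/3.4641 = 3.63 µV.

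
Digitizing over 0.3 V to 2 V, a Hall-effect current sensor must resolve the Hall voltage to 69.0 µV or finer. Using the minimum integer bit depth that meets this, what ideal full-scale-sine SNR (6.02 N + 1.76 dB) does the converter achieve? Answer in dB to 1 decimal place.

92.1 dB

Span: 2 V − (0.3 V) = 1.7 V.
Required number of levels: 1.7/69.0 µV = 24638; smallest N with 2^N ≥ that is 15.
Ideal SNR at N = 15: 6.02·15 + 1.76 = 92.1 dB.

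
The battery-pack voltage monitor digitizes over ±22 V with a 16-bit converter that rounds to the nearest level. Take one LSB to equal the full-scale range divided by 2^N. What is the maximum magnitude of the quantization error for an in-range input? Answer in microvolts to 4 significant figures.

335.7 µV

The full-scale span is 22 − (-22) = 44 V.
Step size = 44/65536 V = 0.671387 mV.
A rounding quantizer has |error| ≤ LSB/2 = 335.7 µV.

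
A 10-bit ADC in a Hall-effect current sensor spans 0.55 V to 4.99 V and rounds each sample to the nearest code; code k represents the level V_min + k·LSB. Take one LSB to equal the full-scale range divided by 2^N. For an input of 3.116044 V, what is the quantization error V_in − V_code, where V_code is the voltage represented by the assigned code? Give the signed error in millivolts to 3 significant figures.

The full-scale span is 4.99 − (0.55) = 4.44 V. LSB = 4.44 V / 2^10 ≈ 4.336 mV.
(V_in − V_min)/LSB = (3.116044 − (0.55)) × 1024/4.44 = 591.8083 → nearest code k = 592.
Reconstructed level: 0.55 + 592 × 4.44/1024 V = 3.116875000 V.
Error = V_in − V_code = 3.116044 − (3.116875000) = −0.831 mV.

−0.831 mV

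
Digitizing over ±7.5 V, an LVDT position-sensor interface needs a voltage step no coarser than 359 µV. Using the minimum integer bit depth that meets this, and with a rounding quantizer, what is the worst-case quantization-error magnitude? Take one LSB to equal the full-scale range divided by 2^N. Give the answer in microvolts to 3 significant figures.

114 µV

Range = 7.5 − (-7.5) = 15 V.
15 V / 359 µV = 41780. Since 2^15 = 32768 and 2^16 = 65536, N = 16.
LSB = 15 V / 2^16 = 228.88 µV.
Max error for round-to-nearest is LSB/2 = 114 µV.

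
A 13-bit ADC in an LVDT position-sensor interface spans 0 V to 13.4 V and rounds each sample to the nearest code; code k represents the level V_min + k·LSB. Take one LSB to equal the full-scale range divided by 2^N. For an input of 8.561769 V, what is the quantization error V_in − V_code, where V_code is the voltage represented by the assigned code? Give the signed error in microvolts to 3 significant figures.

+294 µV

Range is 13.4 V. LSB = 13.4 V / 2^13 ≈ 1.636 mV.
Position in LSBs: (8.561769 − (0)) × 8192/13.4 = 5234.1800; rounding gives k = 5234.
Reconstructed level: 0 + 5234 × 13.4/8192 V = 8.561474609 V.
e = 8.561769 − (8.561474609) = +294 µV.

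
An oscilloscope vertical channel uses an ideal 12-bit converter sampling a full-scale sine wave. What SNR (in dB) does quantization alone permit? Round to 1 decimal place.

74.0 dB

SNR = 6.02·12 + 1.76 = 74.00 dB.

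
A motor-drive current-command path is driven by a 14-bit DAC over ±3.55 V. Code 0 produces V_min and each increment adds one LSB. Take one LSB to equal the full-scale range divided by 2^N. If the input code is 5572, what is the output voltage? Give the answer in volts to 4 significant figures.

Full-scale range = 3.55 V − (-3.55 V) = 7.1 V. LSB = 7.1 V / 2^14.
Output = V_min + (5572/16384) × range = -3.55 + 0.340088 × 7.1 V
      = -3.55 + 2.41462 = -1.13538 V.

-1.135 V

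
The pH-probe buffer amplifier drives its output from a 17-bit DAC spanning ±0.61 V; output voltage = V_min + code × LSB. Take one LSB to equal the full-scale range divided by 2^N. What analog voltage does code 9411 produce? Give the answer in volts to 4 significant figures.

-0.5224 V

The full-scale span is 0.61 − (-0.61) = 1.22 V. LSB = 1.22 V / 2^17.
V_out = -0.61 + 9411 × (1.22/131072) V
      = -0.61 + 0.0875963 = -0.522404 V.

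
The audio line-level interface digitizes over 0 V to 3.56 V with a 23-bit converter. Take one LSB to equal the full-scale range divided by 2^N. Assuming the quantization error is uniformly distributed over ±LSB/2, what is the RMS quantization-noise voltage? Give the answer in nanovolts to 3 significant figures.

123 nV

V_FS = 3.56 V.
Step size = 3.56/8388608 V = 424.39 nV.
RMS of a uniform error over width LSB is LSB/√12 = 123 nV.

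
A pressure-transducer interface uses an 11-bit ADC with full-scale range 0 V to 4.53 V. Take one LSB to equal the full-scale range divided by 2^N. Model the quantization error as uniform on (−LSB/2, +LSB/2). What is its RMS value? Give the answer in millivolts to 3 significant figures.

Full-scale range = 4.53 V.
One LSB is 4.53 V / 2048 = 2.2119 mV.
σ_q = LSB/√12 = 2.2119 mV/3.4641 = 0.639 mV.

0.639 mV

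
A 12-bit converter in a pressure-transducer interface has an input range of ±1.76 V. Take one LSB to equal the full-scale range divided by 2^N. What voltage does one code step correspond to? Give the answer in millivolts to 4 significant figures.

Range = 1.76 − (-1.76) = 3.52 V.
Number of codes = 2^12 = 4096.
Step size = 3.52/4096 V = 0.8594 mV.

0.8594 mV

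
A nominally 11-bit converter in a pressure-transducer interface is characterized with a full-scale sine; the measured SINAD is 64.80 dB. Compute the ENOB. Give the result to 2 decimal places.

10.47 bits

ENOB = (64.80 − 1.76)/6.02 = 10.4718 bits.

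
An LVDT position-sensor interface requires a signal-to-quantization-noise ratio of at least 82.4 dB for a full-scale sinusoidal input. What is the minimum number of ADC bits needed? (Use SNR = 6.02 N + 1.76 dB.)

6.02 N + 1.76 ≥ 82.4 gives N ≥ 13.395, so the minimum integer is 14.

14 bits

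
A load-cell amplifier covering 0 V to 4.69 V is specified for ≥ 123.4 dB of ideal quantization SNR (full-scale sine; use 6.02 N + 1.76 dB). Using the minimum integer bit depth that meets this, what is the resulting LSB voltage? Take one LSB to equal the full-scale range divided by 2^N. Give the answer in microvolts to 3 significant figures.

2.24 µV

Full-scale range = 4.69 V.
6.02 N + 1.76 ≥ 123.4 gives N ≥ 20.206, so the minimum integer is 21.
LSB = 4.69 V / 2^21 = 2.24 µV.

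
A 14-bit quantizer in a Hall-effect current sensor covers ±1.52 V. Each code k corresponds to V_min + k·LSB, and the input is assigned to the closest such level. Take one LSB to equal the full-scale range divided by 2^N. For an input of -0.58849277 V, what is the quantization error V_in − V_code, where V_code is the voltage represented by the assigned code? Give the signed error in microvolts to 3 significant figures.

The full-scale span is 1.52 − (-1.52) = 3.04 V. LSB = 3.04 V / 2^14 ≈ 185.5 µV.
Position in LSBs: (-0.58849277 − (-1.52)) × 16384/3.04 = 5020.3337; rounding gives k = 5020.
Reconstructed level: -1.52 + 5020 × 3.04/16384 V = -0.58855468750 V.
e = -0.58849277 − (-0.58855468750) = +61.9 µV.

+61.9 µV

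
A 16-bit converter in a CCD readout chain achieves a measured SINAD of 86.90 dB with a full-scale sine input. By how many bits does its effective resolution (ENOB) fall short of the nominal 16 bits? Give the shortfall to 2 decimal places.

1.86 bits

ENOB = (SINAD − 1.76)/6.02 = (86.90 − 1.76)/6.02 = 14.1429 bits.
16 − 14.1429 = 1.86 bits below nominal.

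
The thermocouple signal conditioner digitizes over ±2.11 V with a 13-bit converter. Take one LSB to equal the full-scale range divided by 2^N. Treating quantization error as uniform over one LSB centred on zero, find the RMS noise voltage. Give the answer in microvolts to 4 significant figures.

148.7 µV

The full-scale span is 2.11 − (-2.11) = 4.22 V.
LSB = 4.22 V / 2^13 = 0.515137 mV.
σ_q = LSB/√12 = 0.515137 mV/3.4641 = 148.7 µV.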